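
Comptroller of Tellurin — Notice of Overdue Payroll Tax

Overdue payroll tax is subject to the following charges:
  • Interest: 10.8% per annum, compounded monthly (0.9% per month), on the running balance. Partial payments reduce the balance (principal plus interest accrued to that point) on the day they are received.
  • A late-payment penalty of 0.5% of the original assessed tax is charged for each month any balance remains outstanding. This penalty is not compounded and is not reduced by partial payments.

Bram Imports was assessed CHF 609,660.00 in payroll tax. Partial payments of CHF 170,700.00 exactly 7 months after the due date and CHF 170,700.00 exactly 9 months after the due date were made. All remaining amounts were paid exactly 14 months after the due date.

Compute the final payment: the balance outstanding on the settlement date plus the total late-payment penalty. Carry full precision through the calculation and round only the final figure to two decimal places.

CHF 373,543.15

Balance at month 7: CHF 609,660.0000 × (1 + 0.009)^7 = CHF 649,121.3079…
After CHF 170,700.00 payment: CHF 649,121.3079… − CHF 170,700.00 = CHF 478,421.3079…
Balance at month 9: CHF 478,421.3079… × (1 + 0.009)^2 = CHF 487,071.6436…
After CHF 170,700.00 payment: CHF 487,071.6436… − CHF 170,700.00 = CHF 316,371.6436…
Balance at month 14: CHF 316,371.6436… × (1 + 0.009)^5 = CHF 330,866.9453…
Penalty: 14 × 0.5% × CHF 609,660.00 = CHF 42,676.20
Final settlement = outstanding balance + penalty = CHF 330,866.9453… + CHF 42,676.20 = CHF 373,543.15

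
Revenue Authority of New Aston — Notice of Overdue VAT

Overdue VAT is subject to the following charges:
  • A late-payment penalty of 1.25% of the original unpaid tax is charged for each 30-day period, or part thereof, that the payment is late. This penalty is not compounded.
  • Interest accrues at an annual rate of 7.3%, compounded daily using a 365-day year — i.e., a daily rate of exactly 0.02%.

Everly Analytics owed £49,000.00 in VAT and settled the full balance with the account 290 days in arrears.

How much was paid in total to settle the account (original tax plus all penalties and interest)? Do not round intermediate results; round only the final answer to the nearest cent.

Penalty periods: ⌈290/30⌉ = 10; penalty = 10 × 1.25% × £49,000.00 = £6,125.00
Interest: £49,000.00 × ((1 + 0.0002)^290 − 1) = £49,000.00 × 0.05970885… = £2,925.7337…
Total = £49,000.00 + £6,125.0000 + £2,925.7337… = £58,050.73

£58,050.73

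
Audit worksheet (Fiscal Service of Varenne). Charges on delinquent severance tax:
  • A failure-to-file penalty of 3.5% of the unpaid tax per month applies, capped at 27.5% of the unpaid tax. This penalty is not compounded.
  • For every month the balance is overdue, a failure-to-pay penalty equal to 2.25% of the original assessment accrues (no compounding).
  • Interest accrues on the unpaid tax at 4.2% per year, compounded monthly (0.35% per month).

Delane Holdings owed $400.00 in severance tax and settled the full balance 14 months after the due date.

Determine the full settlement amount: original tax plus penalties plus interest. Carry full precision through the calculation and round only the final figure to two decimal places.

$656.05

Failure-to-file: 14 × 3.5% × $400.00 = $196.00, capped at 27.5% × $400.00 = $110.00
Failure-to-pay penalty = 2.25% × $400.00 × 14 mo = $126.00
Interest: $400.00 × ((1 + 0.0035)^14 − 1) = $400.00 × 0.0501305… = $20.0522…
Total = $400.00 + $236.0000 + $20.0522… = $656.05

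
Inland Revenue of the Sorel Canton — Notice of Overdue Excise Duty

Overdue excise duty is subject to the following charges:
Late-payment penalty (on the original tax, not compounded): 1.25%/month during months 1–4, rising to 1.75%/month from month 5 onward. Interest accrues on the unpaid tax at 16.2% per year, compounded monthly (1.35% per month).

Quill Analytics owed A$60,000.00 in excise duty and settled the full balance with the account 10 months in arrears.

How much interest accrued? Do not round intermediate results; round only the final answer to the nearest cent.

Interest: A$60,000.00 × ((1 + 0.0135)^10 − 1) = A$60,000.00 × 0.1435036… = A$8,610.2151…

A$8,610.22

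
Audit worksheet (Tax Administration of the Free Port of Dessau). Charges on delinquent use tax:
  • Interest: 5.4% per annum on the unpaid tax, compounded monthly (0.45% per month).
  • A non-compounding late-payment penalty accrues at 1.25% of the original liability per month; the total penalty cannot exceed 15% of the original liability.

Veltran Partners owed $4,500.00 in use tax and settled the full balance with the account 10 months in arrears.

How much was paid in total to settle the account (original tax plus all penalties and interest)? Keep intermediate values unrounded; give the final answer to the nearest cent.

$5,269.15

Penalty: 10 × 1.25% × $4,500.00 = $562.50 (below the 15% cap of $675.00)
Interest: $4,500.00 × ((1 + 0.0045)^10 − 1) = $4,500.00 × 0.0459223… = $206.6502…
Total = $4,500.00 + $562.5000 + $206.6502… = $5,269.15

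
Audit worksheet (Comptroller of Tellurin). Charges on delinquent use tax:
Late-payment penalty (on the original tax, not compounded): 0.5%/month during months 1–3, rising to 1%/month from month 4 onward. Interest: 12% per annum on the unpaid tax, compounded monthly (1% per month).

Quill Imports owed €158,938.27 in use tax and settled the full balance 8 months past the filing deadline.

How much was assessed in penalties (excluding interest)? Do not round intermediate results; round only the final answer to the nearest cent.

Penalty, months 1–3: 3 × 0.5% × €158,938.27 = €2,384.07…
Penalty, months 4–8: 5 × 1% × €158,938.27 = €7,946.91…
Total penalty = €2,384.07… + €7,946.91… = €10,330.99

€10,330.99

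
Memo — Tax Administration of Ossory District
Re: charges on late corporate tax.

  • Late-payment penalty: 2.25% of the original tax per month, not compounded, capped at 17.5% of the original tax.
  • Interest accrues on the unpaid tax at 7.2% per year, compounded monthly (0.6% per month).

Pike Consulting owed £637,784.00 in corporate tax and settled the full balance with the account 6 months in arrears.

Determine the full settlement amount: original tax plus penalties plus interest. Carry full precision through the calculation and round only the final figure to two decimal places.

Penalty: 6 × 2.25% × £637,784.00 = £86,100.84 (below the 17.5% cap of £111,612.20)
Interest: £637,784.00 × ((1 + 0.006)^6 − 1) = £637,784.00 × 0.0365443… = £23,307.3950…
Total = £637,784.00 + £86,100.8400 + £23,307.3950… = £747,192.24

£747,192.24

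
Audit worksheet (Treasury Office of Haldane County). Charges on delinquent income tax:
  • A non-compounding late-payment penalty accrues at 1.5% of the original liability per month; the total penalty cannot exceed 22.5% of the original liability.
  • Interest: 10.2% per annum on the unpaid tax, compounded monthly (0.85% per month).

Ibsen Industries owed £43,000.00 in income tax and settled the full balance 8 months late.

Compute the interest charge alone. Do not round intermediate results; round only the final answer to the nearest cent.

£3,012.48

Interest: £43,000.00 × ((1 + 0.0085)^8 − 1) = £43,000.00 × 0.0700578… = £3,012.4836…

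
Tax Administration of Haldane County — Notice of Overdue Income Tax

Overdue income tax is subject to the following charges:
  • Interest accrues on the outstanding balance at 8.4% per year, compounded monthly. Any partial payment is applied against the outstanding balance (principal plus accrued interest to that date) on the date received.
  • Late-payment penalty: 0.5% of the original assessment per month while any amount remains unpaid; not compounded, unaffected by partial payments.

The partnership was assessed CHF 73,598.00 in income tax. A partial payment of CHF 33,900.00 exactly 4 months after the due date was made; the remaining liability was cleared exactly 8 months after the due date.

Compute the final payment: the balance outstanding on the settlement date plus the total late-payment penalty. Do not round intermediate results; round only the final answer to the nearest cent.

CHF 45,906.60

Monthly rate = 8.4% ÷ 12 = 0.7%
Balance at month 4: CHF 73,598.0000 × (1 + 0.007)^4 = CHF 75,680.4830…
After CHF 33,900.00 payment: CHF 75,680.4830… − CHF 33,900.00 = CHF 41,780.4830…
Balance at month 8: CHF 41,780.4830… × (1 + 0.007)^4 = CHF 42,962.6774…
Penalty: 8 × 0.5% × CHF 73,598.00 = CHF 2,943.92
Final settlement = outstanding balance + penalty = CHF 42,962.6774… + CHF 2,943.92 = CHF 45,906.60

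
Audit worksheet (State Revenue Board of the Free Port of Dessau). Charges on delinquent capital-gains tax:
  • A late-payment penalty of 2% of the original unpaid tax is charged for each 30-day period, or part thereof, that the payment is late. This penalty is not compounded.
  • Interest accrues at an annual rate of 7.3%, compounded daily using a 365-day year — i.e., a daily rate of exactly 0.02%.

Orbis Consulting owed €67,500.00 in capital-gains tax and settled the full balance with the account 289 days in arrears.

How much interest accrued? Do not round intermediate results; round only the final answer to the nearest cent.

€4,016.04

Interest: €67,500.00 × ((1 + 0.0002)^289 − 1) = €67,500.00 × 0.05949695… = €4,016.0442…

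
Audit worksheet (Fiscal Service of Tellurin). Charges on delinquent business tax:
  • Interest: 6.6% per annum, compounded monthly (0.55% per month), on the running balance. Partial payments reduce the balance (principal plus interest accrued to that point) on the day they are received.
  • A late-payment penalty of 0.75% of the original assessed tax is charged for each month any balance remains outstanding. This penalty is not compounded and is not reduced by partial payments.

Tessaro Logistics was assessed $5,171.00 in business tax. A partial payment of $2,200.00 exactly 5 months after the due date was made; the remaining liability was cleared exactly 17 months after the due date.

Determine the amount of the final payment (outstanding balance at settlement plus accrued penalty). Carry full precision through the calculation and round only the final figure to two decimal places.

Balance at month 5: $5,171.0000 × (1 + 0.0055)^5 = $5,314.7754…
After $2,200.00 payment: $5,314.7754… − $2,200.00 = $3,114.7754…
Balance at month 17: $3,114.7754… × (1 + 0.0055)^12 = $3,326.6846…
Penalty: 17 × 0.75% × $5,171.00 = $659.30…
Final settlement = outstanding balance + penalty = $3,326.6846… + $659.30… = $3,985.99

$3,985.99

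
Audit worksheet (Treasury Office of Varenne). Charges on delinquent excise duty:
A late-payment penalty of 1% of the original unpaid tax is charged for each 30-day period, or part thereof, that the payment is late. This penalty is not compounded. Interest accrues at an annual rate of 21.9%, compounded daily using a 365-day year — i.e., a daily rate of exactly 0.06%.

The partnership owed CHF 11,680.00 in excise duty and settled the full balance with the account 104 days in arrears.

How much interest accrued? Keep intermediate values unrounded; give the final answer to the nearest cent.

CHF 751.82

Interest: CHF 11,680.00 × ((1 + 0.0006)^104 − 1) = CHF 11,680.00 × 0.06436810… = CHF 751.8194…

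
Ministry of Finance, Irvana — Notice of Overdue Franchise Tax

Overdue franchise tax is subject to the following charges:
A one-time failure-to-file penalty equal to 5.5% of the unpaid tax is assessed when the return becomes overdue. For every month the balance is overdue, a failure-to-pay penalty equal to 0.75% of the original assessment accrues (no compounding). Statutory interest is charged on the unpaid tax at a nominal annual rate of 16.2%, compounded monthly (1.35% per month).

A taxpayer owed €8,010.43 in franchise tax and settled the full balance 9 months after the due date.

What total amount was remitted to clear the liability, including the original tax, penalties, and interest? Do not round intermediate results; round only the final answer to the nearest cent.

€10,019.22

Failure-to-file penalty: 5.5% × €8,010.43 = €440.57…
Failure-to-pay penalty: 9 × 0.75% × €8,010.43 = €540.70…
Interest: €8,010.43 × ((1 + 0.0135)^9 − 1) = €8,010.43 × 0.1282719… = €1,027.5132…
Total = €8,010.43 + €981.2777… + €1,027.5132… = €10,019.22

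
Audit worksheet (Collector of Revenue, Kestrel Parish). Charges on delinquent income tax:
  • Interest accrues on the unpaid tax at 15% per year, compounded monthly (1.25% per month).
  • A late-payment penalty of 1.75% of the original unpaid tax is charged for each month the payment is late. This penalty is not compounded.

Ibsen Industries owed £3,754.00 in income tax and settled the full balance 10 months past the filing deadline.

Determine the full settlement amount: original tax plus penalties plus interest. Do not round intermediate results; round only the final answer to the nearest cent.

Late-payment penalty = 1.75% × £3,754.00 × 10 mo = £656.95
Interest: £3,754.00 × ((1 + 0.0125)^10 − 1) = £3,754.00 × 0.1322708… = £496.5447…
Total = £3,754.00 + £656.9500 + £496.5447… = £4,907.49

£4,907.49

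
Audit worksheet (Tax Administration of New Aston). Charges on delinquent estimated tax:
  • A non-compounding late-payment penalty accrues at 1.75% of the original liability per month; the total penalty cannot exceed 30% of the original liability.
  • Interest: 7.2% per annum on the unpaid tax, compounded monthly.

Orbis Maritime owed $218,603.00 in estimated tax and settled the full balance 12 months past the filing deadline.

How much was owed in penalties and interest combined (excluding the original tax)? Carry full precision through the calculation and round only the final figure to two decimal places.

$62,175.98

Penalty: 12 × 1.75% × $218,603.00 = $45,906.63 (below the 30% cap of $65,580.90)
Interest (7.2%/yr ÷ 12 = 0.6%/month): $218,603.00 × ((1 + 0.006)^12 − 1) = $16,269.3463…
Penalties + interest = $45,906.6300 + $16,269.3463… = $62,175.98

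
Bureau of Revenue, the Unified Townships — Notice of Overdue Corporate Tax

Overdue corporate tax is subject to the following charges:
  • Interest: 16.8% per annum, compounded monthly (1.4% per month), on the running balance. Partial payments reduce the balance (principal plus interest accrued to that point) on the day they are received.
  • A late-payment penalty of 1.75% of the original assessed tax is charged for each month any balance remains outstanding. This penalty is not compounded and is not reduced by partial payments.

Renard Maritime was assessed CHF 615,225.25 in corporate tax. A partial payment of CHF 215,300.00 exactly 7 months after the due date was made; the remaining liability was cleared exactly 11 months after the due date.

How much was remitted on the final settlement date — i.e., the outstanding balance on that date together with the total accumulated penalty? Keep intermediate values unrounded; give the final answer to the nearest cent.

Balance at month 7: CHF 615,225.2500 × (1 + 0.014)^7 = CHF 678,109.5121…
After CHF 215,300.00 payment: CHF 678,109.5121… − CHF 215,300.00 = CHF 462,809.5121…
Balance at month 11: CHF 462,809.5121… × (1 + 0.014)^4 = CHF 489,276.2063…
Penalty: 11 × 1.75% × CHF 615,225.25 = CHF 118,430.86…
Final settlement = outstanding balance + penalty = CHF 489,276.2063… + CHF 118,430.86… = CHF 607,707.07

CHF 607,707.07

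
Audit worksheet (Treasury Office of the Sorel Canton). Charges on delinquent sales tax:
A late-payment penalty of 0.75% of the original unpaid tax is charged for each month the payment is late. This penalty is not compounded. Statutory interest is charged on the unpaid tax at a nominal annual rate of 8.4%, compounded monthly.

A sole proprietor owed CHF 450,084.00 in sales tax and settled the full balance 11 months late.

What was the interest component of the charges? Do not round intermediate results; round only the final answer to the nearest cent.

Interest (8.4%/yr ÷ 12 = 0.7%/month): CHF 450,084.00 × ((1 + 0.007)^11 − 1) = CHF 35,895.2770…

CHF 35,895.28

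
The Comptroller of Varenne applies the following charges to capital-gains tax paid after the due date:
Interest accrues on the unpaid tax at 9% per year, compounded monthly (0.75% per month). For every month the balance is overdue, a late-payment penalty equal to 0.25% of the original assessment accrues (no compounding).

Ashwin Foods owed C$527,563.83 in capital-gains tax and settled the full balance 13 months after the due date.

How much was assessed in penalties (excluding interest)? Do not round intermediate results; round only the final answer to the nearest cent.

C$17,145.82

Late-payment penalty = 0.25% × C$527,563.83 × 13 mo = C$17,145.82…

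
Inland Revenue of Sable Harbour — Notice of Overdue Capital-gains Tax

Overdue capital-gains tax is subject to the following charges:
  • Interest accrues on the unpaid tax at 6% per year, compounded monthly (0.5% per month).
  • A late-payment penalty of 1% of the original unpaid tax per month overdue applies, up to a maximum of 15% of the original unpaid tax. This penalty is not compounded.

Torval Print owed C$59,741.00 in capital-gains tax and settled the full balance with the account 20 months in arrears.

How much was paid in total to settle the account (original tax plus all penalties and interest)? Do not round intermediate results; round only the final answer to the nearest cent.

C$74,968.72

Penalty (uncapped): 20 × 1% × C$59,741.00 = C$11,948.20; cap = 15% × C$59,741.00 = C$8,961.15 → penalty = C$8,961.15
Interest: C$59,741.00 × ((1 + 0.005)^20 − 1) = C$59,741.00 × 0.1048956… = C$6,266.5667…
Total = C$59,741.00 + C$8,961.1500 + C$6,266.5667… = C$74,968.72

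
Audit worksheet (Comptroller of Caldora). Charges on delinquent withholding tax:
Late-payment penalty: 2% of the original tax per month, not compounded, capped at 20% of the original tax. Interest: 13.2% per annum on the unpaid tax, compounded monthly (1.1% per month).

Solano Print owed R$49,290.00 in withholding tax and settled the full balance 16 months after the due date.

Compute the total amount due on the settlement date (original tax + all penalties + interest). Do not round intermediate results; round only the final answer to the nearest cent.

Penalty (uncapped): 16 × 2% × R$49,290.00 = R$15,772.80; cap = 20% × R$49,290.00 = R$9,858.00 → penalty = R$9,858.00
Interest: R$49,290.00 × ((1 + 0.011)^16 − 1) = R$49,290.00 × 0.1912927… = R$9,428.8184…
Total = R$49,290.00 + R$9,858.0000 + R$9,428.8184… = R$68,576.82

R$68,576.82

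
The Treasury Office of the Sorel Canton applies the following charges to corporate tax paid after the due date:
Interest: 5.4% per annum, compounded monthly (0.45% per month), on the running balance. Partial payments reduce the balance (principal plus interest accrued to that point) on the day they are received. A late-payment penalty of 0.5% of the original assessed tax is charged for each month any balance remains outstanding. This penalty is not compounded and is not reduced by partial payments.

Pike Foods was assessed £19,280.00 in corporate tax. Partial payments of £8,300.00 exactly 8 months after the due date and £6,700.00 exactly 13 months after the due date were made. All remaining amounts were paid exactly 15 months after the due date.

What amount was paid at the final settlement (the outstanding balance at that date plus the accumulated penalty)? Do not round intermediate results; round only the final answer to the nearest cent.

Balance at month 8: £19,280.0000 × (1 + 0.0045)^8 = £19,985.1107…
After £8,300.00 payment: £19,985.1107… − £8,300.00 = £11,685.1107…
Balance at month 13: £11,685.1107… × (1 + 0.0045)^5 = £11,950.4026…
After £6,700.00 payment: £11,950.4026… − £6,700.00 = £5,250.4026…
Balance at month 15: £5,250.4026… × (1 + 0.0045)^2 = £5,297.7625…
Penalty: 15 × 0.5% × £19,280.00 = £1,446.00
Final settlement = outstanding balance + penalty = £5,297.7625… + £1,446.00 = £6,743.76

£6,743.76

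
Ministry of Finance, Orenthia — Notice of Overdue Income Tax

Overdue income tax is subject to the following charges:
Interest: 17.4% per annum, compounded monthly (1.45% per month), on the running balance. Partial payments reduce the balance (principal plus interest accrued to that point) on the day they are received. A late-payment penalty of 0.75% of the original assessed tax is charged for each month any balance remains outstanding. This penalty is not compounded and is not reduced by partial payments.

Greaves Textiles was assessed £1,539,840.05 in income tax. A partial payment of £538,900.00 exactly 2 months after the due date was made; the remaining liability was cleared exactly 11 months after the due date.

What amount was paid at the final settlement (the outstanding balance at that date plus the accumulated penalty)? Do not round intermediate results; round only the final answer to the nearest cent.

Balance at month 2: £1,539,840.0500 × (1 + 0.0145)^2 = £1,584,819.1628…
After £538,900.00 payment: £1,584,819.1628… − £538,900.00 = £1,045,919.1628…
Balance at month 11: £1,045,919.1628… × (1 + 0.0145)^9 = £1,190,601.9303…
Penalty: 11 × 0.75% × £1,539,840.05 = £127,036.80…
Final settlement = outstanding balance + penalty = £1,190,601.9303… + £127,036.80… = £1,317,638.73

£1,317,638.73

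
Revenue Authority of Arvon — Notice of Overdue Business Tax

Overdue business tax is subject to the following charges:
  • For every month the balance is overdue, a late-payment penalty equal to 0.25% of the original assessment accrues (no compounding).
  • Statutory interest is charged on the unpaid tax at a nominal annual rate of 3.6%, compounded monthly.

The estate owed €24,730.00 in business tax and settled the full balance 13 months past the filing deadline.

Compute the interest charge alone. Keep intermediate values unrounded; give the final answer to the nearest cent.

€982.02

Interest (3.6%/yr ÷ 12 = 0.3%/month): €24,730.00 × ((1 + 0.003)^13 − 1) = €982.0229…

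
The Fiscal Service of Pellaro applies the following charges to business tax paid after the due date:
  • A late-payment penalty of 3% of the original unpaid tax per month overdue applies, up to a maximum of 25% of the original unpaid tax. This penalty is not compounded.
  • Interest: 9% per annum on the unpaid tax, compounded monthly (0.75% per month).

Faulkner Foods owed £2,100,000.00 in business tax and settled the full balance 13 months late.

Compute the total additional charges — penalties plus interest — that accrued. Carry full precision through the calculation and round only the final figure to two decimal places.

Penalty (uncapped): 13 × 3% × £2,100,000.00 = £819,000.00; cap = 25% × £2,100,000.00 = £525,000.00 → penalty = £525,000.00
Interest: £2,100,000.00 × ((1 + 0.0075)^13 − 1) = £2,100,000.00 × 0.1020104… = £214,221.9437…
Penalties + interest = £525,000.0000 + £214,221.9437… = £739,221.94

£739,221.94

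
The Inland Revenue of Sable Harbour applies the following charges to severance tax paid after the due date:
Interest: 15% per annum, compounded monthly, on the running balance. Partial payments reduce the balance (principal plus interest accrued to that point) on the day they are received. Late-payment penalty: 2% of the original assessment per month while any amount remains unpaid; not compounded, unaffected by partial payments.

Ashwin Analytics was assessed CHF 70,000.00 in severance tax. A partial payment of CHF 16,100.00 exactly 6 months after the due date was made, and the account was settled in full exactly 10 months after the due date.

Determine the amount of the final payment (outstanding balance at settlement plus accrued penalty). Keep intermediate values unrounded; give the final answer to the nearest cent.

Monthly rate = 15% ÷ 12 = 1.25%
Balance at month 6: CHF 70,000.0000 × (1 + 0.0125)^6 = CHF 75,416.8226…
After CHF 16,100.00 payment: CHF 75,416.8226… − CHF 16,100.00 = CHF 59,316.8226…
Balance at month 10: CHF 59,316.8226… × (1 + 0.0125)^4 = CHF 62,338.7382…
Penalty: 10 × 2% × CHF 70,000.00 = CHF 14,000.00
Final settlement = outstanding balance + penalty = CHF 62,338.7382… + CHF 14,000.00 = CHF 76,338.74

CHF 76,338.74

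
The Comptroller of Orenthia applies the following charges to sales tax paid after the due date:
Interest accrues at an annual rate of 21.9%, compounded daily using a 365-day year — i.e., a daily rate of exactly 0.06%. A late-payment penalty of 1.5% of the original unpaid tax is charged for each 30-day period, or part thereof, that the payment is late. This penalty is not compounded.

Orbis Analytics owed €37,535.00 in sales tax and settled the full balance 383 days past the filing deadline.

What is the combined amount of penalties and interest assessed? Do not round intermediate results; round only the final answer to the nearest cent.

Penalty periods: ⌈383/30⌉ = 13; penalty = 13 × 1.5% × €37,535.00 = €7,319.33…
Interest: €37,535.00 × ((1 + 0.0006)^383 − 1) = €37,535.00 × 0.25826160… = €9,693.8492…
Penalties + interest = €7,319.3250 + €9,693.8492… = €17,013.17

€17,013.17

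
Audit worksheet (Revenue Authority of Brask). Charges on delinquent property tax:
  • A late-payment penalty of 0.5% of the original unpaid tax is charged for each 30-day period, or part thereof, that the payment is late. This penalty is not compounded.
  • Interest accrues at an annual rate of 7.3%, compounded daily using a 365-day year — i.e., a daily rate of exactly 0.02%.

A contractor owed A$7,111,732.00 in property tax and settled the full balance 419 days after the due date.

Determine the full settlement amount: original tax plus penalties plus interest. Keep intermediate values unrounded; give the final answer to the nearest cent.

Penalty periods: ⌈419/30⌉ = 14; penalty = 14 × 0.5% × A$7,111,732.00 = A$497,821.24
Interest: A$7,111,732.00 × ((1 + 0.0002)^419 − 1) = A$7,111,732.00 × 0.08740228… = A$621,581.5811…
Total = A$7,111,732.00 + A$497,821.2400 + A$621,581.5811… = A$8,231,134.82

A$8,231,134.82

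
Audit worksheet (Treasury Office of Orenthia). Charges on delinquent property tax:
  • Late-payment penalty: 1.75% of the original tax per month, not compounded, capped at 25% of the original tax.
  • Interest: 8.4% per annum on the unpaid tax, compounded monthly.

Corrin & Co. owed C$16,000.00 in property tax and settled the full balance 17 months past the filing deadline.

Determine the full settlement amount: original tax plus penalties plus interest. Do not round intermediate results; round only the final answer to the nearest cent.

C$22,014.45

Penalty (uncapped): 17 × 1.75% × C$16,000.00 = C$4,760.00; cap = 25% × C$16,000.00 = C$4,000.00 → penalty = C$4,000.00
Interest (8.4%/yr ÷ 12 = 0.7%/month): C$16,000.00 × ((1 + 0.007)^17 − 1) = C$2,014.4490…
Total = C$16,000.00 + C$4,000.0000 + C$2,014.4490… = C$22,014.45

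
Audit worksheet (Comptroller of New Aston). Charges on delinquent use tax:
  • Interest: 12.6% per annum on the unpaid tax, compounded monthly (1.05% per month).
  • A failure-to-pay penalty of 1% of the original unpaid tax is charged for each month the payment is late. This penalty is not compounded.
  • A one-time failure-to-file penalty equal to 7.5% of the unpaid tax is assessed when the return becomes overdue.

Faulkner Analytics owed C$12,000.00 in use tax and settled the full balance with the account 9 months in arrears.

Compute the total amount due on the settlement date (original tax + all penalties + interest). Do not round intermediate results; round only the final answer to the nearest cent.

C$15,162.81

Failure-to-file penalty: 7.5% × C$12,000.00 = C$900.00
Failure-to-pay penalty: 9 × 1% × C$12,000.00 = C$1,080.00
Interest: C$12,000.00 × ((1 + 0.0105)^9 − 1) = C$12,000.00 × 0.0985678… = C$1,182.8135…
Total = C$12,000.00 + C$1,980.0000 + C$1,182.8135… = C$15,162.81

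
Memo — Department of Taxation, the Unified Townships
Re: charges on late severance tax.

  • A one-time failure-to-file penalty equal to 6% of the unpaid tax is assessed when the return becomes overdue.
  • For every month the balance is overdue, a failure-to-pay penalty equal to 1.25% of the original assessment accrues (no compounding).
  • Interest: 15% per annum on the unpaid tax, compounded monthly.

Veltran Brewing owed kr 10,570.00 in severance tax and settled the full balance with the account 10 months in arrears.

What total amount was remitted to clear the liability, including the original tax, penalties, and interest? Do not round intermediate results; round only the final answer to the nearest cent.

Failure-to-file penalty: 6% × kr 10,570.00 = kr 634.20
Failure-to-pay penalty = 1.25% × kr 10,570.00 × 10 mo = kr 1,321.25
Interest (15%/yr ÷ 12 = 1.25%/month): kr 10,570.00 × ((1 + 0.0125)^10 − 1) = kr 1,398.1027…
Total = kr 10,570.00 + kr 1,955.4500 + kr 1,398.1027… = kr 13,923.55

kr 13,923.55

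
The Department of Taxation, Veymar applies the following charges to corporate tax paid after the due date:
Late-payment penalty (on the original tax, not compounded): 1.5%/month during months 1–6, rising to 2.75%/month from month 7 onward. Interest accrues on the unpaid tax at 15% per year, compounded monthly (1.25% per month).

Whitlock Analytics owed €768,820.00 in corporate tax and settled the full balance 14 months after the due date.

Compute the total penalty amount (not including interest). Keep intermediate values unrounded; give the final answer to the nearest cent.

€238,334.20

Penalty, months 1–6: 6 × 1.5% × €768,820.00 = €69,193.80
Penalty, months 7–14: 8 × 2.75% × €768,820.00 = €169,140.40
Total penalty = €69,193.80 + €169,140.40 = €238,334.20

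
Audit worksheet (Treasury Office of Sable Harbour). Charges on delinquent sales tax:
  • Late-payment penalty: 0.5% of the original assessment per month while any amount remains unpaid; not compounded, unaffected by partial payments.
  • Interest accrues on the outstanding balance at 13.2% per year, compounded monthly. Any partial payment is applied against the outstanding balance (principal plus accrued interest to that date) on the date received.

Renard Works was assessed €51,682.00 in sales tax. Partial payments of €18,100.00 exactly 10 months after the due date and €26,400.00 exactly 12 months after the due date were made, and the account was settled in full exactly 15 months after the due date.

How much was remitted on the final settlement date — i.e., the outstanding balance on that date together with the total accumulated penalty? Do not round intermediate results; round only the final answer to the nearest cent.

€18,376.20

Monthly rate = 13.2% ÷ 12 = 1.1%
Balance at month 10: €51,682.0000 × (1 + 0.011)^10 = €57,656.8442…
After €18,100.00 payment: €57,656.8442… − €18,100.00 = €39,556.8442…
Balance at month 12: €39,556.8442… × (1 + 0.011)^2 = €40,431.8811…
After €26,400.00 payment: €40,431.8811… − €26,400.00 = €14,031.8811…
Balance at month 15: €14,031.8811… × (1 + 0.011)^3 = €14,500.0454…
Penalty: 15 × 0.5% × €51,682.00 = €3,876.15
Final settlement = outstanding balance + penalty = €14,500.0454… + €3,876.15 = €18,376.20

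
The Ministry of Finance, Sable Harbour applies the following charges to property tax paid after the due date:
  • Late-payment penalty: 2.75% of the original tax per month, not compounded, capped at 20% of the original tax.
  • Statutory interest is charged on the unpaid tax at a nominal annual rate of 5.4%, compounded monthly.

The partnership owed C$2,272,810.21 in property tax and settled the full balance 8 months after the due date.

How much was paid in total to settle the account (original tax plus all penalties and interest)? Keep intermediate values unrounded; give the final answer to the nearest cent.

C$2,810,493.77

Penalty (uncapped): 8 × 2.75% × C$2,272,810.21 = C$500,018.25…; cap = 20% × C$2,272,810.21 = C$454,562.04… → penalty = C$454,562.04…
Interest (5.4%/yr ÷ 12 = 0.45%/month): C$2,272,810.21 × ((1 + 0.0045)^8 − 1) = C$83,121.5146…
Total = C$2,272,810.21 + C$454,562.0420 + C$83,121.5146… = C$2,810,493.77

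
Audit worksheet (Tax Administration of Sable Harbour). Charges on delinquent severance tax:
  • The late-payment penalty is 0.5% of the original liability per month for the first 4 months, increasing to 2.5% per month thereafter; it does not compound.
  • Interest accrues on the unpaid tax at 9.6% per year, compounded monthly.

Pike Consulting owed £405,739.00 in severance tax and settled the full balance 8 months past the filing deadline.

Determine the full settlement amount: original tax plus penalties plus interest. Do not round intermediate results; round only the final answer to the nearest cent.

£481,133.81

Penalty, months 1–4: 4 × 0.5% × £405,739.00 = £8,114.78
Penalty, months 5–8: 4 × 2.5% × £405,739.00 = £40,573.90
Interest (9.6%/yr ÷ 12 = 0.8%/month): £405,739.00 × ((1 + 0.008)^8 − 1) = £26,706.1307…
Total = £405,739.00 + £48,688.6800 + £26,706.1307… = £481,133.81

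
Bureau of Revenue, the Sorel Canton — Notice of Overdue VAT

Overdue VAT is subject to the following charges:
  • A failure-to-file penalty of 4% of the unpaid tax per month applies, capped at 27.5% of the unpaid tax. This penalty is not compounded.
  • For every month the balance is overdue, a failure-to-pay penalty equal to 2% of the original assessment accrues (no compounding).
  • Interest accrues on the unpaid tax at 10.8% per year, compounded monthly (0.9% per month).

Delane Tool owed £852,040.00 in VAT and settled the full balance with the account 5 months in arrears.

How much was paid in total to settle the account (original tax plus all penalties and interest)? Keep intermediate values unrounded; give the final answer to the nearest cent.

£1,146,690.19

Failure-to-file: 5 × 4% × £852,040.00 = £170,408.00 (under the 27.5% cap)
Failure-to-pay penalty = 2% × £852,040.00 × 5 mo = £85,204.00
Interest: £852,040.00 × ((1 + 0.009)^5 − 1) = £852,040.00 × 0.0458173… = £39,038.1918…
Total = £852,040.00 + £255,612.0000 + £39,038.1918… = £1,146,690.19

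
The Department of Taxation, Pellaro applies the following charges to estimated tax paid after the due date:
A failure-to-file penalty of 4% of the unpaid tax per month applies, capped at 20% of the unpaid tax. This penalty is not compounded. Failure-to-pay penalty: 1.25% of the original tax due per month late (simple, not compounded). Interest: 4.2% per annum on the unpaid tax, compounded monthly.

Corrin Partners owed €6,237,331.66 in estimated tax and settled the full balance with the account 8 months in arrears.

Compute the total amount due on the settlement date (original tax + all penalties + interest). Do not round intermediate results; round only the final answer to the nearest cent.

Failure-to-file: 8 × 4% × €6,237,331.66 = €1,995,946.13…, capped at 20% × €6,237,331.66 = €1,247,466.33…
Failure-to-pay penalty = 1.25% × €6,237,331.66 × 8 mo = €623,733.17…
Interest (4.2%/yr ÷ 12 = 0.35%/month): €6,237,331.66 × ((1 + 0.0035)^8 − 1) = €176,799.7328…
Total = €6,237,331.66 + €1,871,199.4980 + €176,799.7328… = €8,285,330.89

€8,285,330.89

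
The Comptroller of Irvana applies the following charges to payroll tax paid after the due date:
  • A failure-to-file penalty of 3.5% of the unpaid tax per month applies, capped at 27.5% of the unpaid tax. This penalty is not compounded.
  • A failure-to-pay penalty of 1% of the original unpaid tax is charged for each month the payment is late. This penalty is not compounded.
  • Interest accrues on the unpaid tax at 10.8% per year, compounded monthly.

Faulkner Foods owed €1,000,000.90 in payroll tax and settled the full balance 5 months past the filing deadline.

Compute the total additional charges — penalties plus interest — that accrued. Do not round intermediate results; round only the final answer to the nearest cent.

Failure-to-file: 5 × 3.5% × €1,000,000.90 = €175,000.16… (under the 27.5% cap)
Failure-to-pay penalty: 5 × 1% × €1,000,000.90 = €50,000.05…
Interest (10.8%/yr ÷ 12 = 0.9%/month): €1,000,000.90 × ((1 + 0.009)^5 − 1) = €45,817.3641…
Penalties + interest = €225,000.2025 + €45,817.3641… = €270,817.57

€270,817.57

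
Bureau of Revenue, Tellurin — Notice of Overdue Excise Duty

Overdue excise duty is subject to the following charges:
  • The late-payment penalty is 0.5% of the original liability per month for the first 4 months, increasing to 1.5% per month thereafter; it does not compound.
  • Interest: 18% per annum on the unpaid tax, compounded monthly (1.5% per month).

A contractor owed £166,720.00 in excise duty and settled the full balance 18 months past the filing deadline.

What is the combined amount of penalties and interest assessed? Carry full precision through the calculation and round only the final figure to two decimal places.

Penalty, months 1–4: 4 × 0.5% × £166,720.00 = £3,334.40
Penalty, months 5–18: 14 × 1.5% × £166,720.00 = £35,011.20
Interest: £166,720.00 × ((1 + 0.015)^18 − 1) = £166,720.00 × 0.3073406… = £51,239.8308…
Penalties + interest = £38,345.6000 + £51,239.8308… = £89,585.43

£89,585.43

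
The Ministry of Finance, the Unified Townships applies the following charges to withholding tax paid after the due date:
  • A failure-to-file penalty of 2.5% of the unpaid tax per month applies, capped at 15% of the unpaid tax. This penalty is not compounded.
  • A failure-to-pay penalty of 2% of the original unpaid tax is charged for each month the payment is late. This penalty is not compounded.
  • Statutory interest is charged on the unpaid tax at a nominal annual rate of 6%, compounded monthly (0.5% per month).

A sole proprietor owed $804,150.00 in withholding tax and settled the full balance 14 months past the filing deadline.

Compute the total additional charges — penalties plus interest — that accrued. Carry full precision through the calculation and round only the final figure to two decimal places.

$403,941.54

Failure-to-file: 14 × 2.5% × $804,150.00 = $281,452.50, capped at 15% × $804,150.00 = $120,622.50
Failure-to-pay penalty: 14 × 2% × $804,150.00 = $225,162.00
Interest: $804,150.00 × ((1 + 0.005)^14 − 1) = $804,150.00 × 0.0723211… = $58,157.0382…
Penalties + interest = $345,784.5000 + $58,157.0382… = $403,941.54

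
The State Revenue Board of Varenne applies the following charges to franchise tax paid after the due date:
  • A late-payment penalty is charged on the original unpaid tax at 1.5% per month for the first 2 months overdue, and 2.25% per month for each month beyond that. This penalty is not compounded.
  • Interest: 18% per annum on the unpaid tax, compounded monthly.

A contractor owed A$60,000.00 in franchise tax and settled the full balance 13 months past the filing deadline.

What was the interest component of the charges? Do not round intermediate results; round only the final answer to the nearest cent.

Interest (18%/yr ÷ 12 = 1.5%/month): A$60,000.00 × ((1 + 0.015)^13 − 1) = A$12,813.1466…

A$12,813.15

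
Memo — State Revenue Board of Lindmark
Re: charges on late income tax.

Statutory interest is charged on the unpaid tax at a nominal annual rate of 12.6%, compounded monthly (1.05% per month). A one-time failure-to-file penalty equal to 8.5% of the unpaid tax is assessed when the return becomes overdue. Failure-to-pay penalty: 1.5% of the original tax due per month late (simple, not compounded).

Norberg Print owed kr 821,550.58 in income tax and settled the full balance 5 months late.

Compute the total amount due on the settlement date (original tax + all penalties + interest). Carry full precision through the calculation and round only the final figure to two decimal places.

Failure-to-file penalty: 8.5% × kr 821,550.58 = kr 69,831.80…
Failure-to-pay penalty: 5 × 1.5% × kr 821,550.58 = kr 61,616.29…
Interest: kr 821,550.58 × ((1 + 0.0105)^5 − 1) = kr 821,550.58 × 0.0536141… = kr 44,046.7255…
Total = kr 821,550.58 + kr 131,448.0928 + kr 44,046.7255… = kr 997,045.40

kr 997,045.40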